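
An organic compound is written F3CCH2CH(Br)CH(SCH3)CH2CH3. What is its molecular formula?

Atom tally by fragment:
  F3CCH2 → C:2 H:2 F:3
  CH(Br) → C:1 H:1 Br:1
  CH(SCH3) → C:2 H:4 S:1
  CH2 → C:1 H:2
  CH3 → C:1 H:3
Element totals:
  C: 7
  H: 12
  Br: 1
  F: 3
  S: 1

C7H12BrF3S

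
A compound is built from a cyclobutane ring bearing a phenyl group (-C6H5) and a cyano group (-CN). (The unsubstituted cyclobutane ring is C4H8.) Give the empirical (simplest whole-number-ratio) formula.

Atom tally by fragment:
  cyclobutane ring core → C:4 H:8
  (− 2 ring H displaced by substituents)
  + C6H5 → C:6 H:5
  + CN → C:1 N:1
Element totals:
  C: 11
  H: 11
  N: 1
Molecular formula: C11H11N.
gcd of subscripts (11, 11, 1) = 1, so the empirical formula equals the molecular formula.

C11H11N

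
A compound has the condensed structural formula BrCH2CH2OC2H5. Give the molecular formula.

C4H9BrO

Atom tally by fragment:
  BrCH2 → C:1 H:2 Br:1
  CH2OC2H5 → C:3 H:7 O:1
Element totals:
  C: 4
  H: 9
  Br: 1
  O: 1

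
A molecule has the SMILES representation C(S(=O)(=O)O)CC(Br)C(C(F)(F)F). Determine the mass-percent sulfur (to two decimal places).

Atom tally by fragment:
  HO3SCH2 → C:1 H:3 S:1 O:3
  CH2 → C:1 H:2
  CH(Br) → C:1 H:1 Br:1
  CH2CF3 → C:2 H:2 F:3
Element totals:
  C: 5
  H: 8
  Br: 1
  F: 3
  O: 3
  S: 1
Molecular formula: C5H8BrF3O3S.
Molar mass = 285.074 g/mol.
Mass from S: 1 × 32.06 = 32.060 g/mol.
%S = 32.060 / 285.074 × 100 = 11.25%.

11.25%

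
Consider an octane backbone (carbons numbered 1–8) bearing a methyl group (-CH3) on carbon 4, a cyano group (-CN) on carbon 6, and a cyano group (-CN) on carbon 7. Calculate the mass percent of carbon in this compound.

Atom tally by fragment:
  CH3 → C:1 H:3
  CH2 → C:1 H:2
  CH2 → C:1 H:2
  CH(CH3) → C:2 H:4
  CH2 → C:1 H:2
  CH(CN) → C:2 H:1 N:1
  CH(CN) → C:2 H:1 N:1
  CH3 → C:1 H:3
Element totals:
  C: 11
  H: 18
  N: 2
Molecular formula: C11H18N2.
Molar mass = 178.279 g/mol.
Mass from C: 11 × 12.011 = 132.121 g/mol.
%C = 132.121 / 178.279 × 100 = 74.11%.

74.11%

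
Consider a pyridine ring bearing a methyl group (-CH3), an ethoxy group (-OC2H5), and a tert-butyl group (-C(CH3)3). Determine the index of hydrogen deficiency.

4

Atom tally by fragment:
  pyridine ring core → C:5 H:5 N:1
  (− 3 ring H displaced by substituents)
  + CH3 → C:1 H:3
  + OC2H5 → C:2 H:5 O:1
  + C(CH3)3 → C:4 H:9
Element totals:
  C: 12
  H: 19
  N: 1
  O: 1
Molecular formula: C12H19NO.
DoU = (2C + 2 + N − H − X) / 2 = (2·12 + 2 + 1 − 19 − 0) / 2 = 4.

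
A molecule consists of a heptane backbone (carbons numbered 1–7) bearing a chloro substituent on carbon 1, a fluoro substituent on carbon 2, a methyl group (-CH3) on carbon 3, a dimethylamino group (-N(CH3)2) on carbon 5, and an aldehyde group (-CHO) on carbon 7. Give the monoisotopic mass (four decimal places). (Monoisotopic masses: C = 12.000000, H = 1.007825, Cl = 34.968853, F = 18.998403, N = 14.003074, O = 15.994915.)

237.1296

Atom tally by fragment:
  ClCH2 → C:1 H:2 Cl:1
  CH(F) → C:1 H:1 F:1
  CH(CH3) → C:2 H:4
  CH2 → C:1 H:2
  CH(N(CH3)2) → C:3 H:7 N:1
  CH2 → C:1 H:2
  CH2CHO → C:2 H:3 O:1
Element totals:
  C: 11
  H: 21
  Cl: 1
  F: 1
  N: 1
  O: 1
Molecular formula: C11H21ClFNO.
  M = 11(12.0) + 21(1.007825) + 34.968853 + 18.998403 + 14.003074 + 15.994915
    = 132.000000 + 21.164325 + 34.968853 + 18.998403 + 14.003074 + 15.994915 = 237.129570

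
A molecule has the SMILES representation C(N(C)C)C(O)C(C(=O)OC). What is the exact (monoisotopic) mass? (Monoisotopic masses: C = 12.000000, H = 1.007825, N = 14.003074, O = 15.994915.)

Atom tally by fragment:
  (CH3)2NCH2 → C:3 H:8 N:1
  CH(OH) → C:1 H:2 O:1
  CH2COOCH3 → C:3 H:5 O:2
Element totals:
  C: 7
  H: 15
  N: 1
  O: 3
Molecular formula: C7H15NO3.
  M = 7(12.0) + 15(1.007825) + 14.003074 + 3(15.994915)
    = 84.000000 + 15.117375 + 14.003074 + 47.984745 = 161.105194

161.1052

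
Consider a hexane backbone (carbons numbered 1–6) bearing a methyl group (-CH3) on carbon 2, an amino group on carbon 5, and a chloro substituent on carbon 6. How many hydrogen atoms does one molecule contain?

16

Atom tally by fragment:
  CH3 → C:1 H:3
  CH(CH3) → C:2 H:4
  CH2 → C:1 H:2
  CH2 → C:1 H:2
  CH(NH2) → C:1 H:3 N:1
  CH2Cl → C:1 H:2 Cl:1
Element totals:
  C: 7
  H: 16
  Cl: 1
  N: 1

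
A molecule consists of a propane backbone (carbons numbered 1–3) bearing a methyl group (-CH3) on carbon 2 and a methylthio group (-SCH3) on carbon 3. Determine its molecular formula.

Atom tally by fragment:
  CH3 → C:1 H:3
  CH(CH3) → C:2 H:4
  CH2SCH3 → C:2 H:5 S:1
Element totals:
  C: 5
  H: 12
  S: 1

C5H12S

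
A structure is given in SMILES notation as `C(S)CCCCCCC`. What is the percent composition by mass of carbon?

Atom tally by fragment:
  HSCH2 → C:1 H:3 S:1
  CH2 → C:1 H:2
  CH2 → C:1 H:2
  CH2 → C:1 H:2
  CH2 → C:1 H:2
  CH2 → C:1 H:2
  CH2 → C:1 H:2
  CH3 → C:1 H:3
Element totals:
  C: 8
  H: 18
  S: 1
Molecular formula: C8H18S.
Molar mass = 146.292 g/mol.
Mass from C: 8 × 12.011 = 96.088 g/mol.
%C = 96.088 / 146.292 × 100 = 65.68%.

65.68%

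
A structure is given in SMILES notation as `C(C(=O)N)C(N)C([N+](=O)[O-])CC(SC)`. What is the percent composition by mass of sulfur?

Atom tally by fragment:
  H2NOCCH2 → C:2 H:4 O:1 N:1
  CH(NH2) → C:1 H:3 N:1
  CH(NO2) → C:1 H:1 N:1 O:2
  CH2 → C:1 H:2
  CH2SCH3 → C:2 H:5 S:1
Element totals:
  C: 7
  H: 15
  N: 3
  O: 3
  S: 1
Molecular formula: C7H15N3O3S.
Molar mass = 221.275 g/mol.
Mass from S: 1 × 32.06 = 32.060 g/mol.
%S = 32.060 / 221.275 × 100 = 14.49%.

14.49%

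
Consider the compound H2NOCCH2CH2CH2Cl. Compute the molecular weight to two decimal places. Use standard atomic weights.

Atom tally by fragment:
  H2NOCCH2 → C:2 H:4 O:1 N:1
  CH2 → C:1 H:2
  CH2Cl → C:1 H:2 Cl:1
Element totals:
  C: 4
  H: 8
  Cl: 1
  N: 1
  O: 1
Molecular formula: C4H8ClNO.
  M = 4(12.011) + 8(1.008) + 35.45 + 14.007 + 15.999
    = 48.044 + 8.064 + 35.450 + 14.007 + 15.999 = 121.564

121.56 g/mol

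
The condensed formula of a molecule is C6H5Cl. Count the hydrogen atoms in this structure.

Element totals:
  C: 6
  H: 5
  Cl: 1

5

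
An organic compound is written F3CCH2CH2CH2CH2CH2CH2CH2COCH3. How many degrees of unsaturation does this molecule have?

1

Element totals:
  C: 10
  H: 17
  F: 3
  O: 1
Molecular formula: C10H17F3O.
DoU = (2C + 2 + N − H − X) / 2 = (2·10 + 2 + 0 − 17 − 3) / 2 = 1.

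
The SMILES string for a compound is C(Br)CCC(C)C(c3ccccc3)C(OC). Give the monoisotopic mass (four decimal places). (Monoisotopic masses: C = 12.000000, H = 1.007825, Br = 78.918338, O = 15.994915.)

284.0776

Atom tally by fragment:
  BrCH2 → C:1 H:2 Br:1
  CH2 → C:1 H:2
  CH2 → C:1 H:2
  CH(CH3) → C:2 H:4
  CH(C6H5) → C:7 H:6
  CH2OCH3 → C:2 H:5 O:1
Element totals:
  C: 14
  H: 21
  Br: 1
  O: 1
Molecular formula: C14H21BrO.
  M = 14(12.0) + 21(1.007825) + 78.918338 + 15.994915
    = 168.000000 + 21.164325 + 78.918338 + 15.994915 = 284.077578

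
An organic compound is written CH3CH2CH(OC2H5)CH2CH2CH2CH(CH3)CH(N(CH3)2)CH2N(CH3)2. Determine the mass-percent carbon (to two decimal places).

70.53%

Atom tally by fragment:
  CH3 → C:1 H:3
  CH2 → C:1 H:2
  CH(OC2H5) → C:3 H:6 O:1
  CH2 → C:1 H:2
  CH2 → C:1 H:2
  CH2 → C:1 H:2
  CH(CH3) → C:2 H:4
  CH(N(CH3)2) → C:3 H:7 N:1
  CH2N(CH3)2 → C:3 H:8 N:1
Element totals:
  C: 16
  H: 36
  N: 2
  O: 1
Molecular formula: C16H36N2O.
Molar mass = 272.477 g/mol.
Mass from C: 16 × 12.011 = 192.176 g/mol.
%C = 192.176 / 272.477 × 100 = 70.53%.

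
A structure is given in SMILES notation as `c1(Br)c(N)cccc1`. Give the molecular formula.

Atom tally by fragment:
  benzene ring core → C:6 H:6
  (− 2 ring H displaced by substituents)
  + Br → Br:1
  + NH2 → N:1 H:2
Element totals:
  C: 6
  H: 6
  Br: 1
  N: 1

C6H6BrN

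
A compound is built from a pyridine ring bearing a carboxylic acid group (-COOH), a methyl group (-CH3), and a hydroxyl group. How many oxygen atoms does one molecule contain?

3

Atom tally by fragment:
  pyridine ring core → C:5 H:5 N:1
  (− 3 ring H displaced by substituents)
  + COOH → C:1 H:1 O:2
  + CH3 → C:1 H:3
  + OH → O:1 H:1
Element totals:
  C: 7
  H: 7
  N: 1
  O: 3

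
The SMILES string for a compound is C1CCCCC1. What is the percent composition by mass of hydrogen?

Atom tally by fragment:
  cyclohexane ring core → C:6 H:12
Element totals:
  C: 6
  H: 12
Molecular formula: C6H12.
Molar mass = 84.162 g/mol.
Mass from H: 12 × 1.008 = 12.096 g/mol.
%H = 12.096 / 84.162 × 100 = 14.37%.

14.37%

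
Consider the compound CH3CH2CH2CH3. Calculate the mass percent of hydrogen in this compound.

17.34%

Atom tally by fragment:
  CH3 → C:1 H:3
  CH2 → C:1 H:2
  CH2 → C:1 H:2
  CH3 → C:1 H:3
Element totals:
  C: 4
  H: 10
Molecular formula: C4H10.
Molar mass = 58.124 g/mol.
Mass from H: 10 × 1.008 = 10.080 g/mol.
%H = 10.080 / 58.124 × 100 = 17.34%.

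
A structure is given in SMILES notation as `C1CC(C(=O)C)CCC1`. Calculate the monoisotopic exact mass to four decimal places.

Atom tally by fragment:
  cyclohexane ring core → C:6 H:12
  (− 1 ring H displaced by substituents)
  + COCH3 → C:2 H:3 O:1
Element totals:
  C: 8
  H: 14
  O: 1
Molecular formula: C8H14O.
  M = 8(12.0) + 14(1.007825) + 15.994915
    = 96.000000 + 14.109550 + 15.994915 = 126.104465

126.1045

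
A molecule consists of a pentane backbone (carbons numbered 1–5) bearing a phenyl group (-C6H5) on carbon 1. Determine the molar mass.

Atom tally by fragment:
  C6H5CH2 → C:7 H:7
  CH2 → C:1 H:2
  CH2 → C:1 H:2
  CH2 → C:1 H:2
  CH3 → C:1 H:3
Element totals:
  C: 11
  H: 16
Molecular formula: C11H16.
  M = 11(12.011) + 16(1.008)
    = 132.121 + 16.128 = 148.249

148.25 g/mol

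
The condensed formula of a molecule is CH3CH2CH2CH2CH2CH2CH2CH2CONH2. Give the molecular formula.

C9H19NO

Atom tally by fragment:
  CH3 → C:1 H:3
  CH2 → C:1 H:2
  CH2 → C:1 H:2
  CH2 → C:1 H:2
  CH2 → C:1 H:2
  CH2 → C:1 H:2
  CH2 → C:1 H:2
  CH2CONH2 → C:2 H:4 O:1 N:1
Element totals:
  C: 9
  H: 19
  N: 1
  O: 1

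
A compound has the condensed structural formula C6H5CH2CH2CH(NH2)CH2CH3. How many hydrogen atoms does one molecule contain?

Atom tally by fragment:
  C6H5CH2 → C:7 H:7
  CH2 → C:1 H:2
  CH(NH2) → C:1 H:3 N:1
  CH2 → C:1 H:2
  CH3 → C:1 H:3
Element totals:
  C: 11
  H: 17
  N: 1

17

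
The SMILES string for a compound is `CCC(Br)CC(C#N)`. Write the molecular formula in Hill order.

C6H10BrN

Atom tally by fragment:
  CH3 → C:1 H:3
  CH2 → C:1 H:2
  CH(Br) → C:1 H:1 Br:1
  CH2 → C:1 H:2
  CH2CN → C:2 H:2 N:1
Element totals:
  C: 6
  H: 10
  Br: 1
  N: 1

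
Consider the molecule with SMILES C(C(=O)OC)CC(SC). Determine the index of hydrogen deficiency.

Atom tally by fragment:
  CH3OOCCH2 → C:3 H:5 O:2
  CH2 → C:1 H:2
  CH2SCH3 → C:2 H:5 S:1
Element totals:
  C: 6
  H: 12
  O: 2
  S: 1
Molecular formula: C6H12O2S.
DoU = (2C + 2 + N − H − X) / 2 = (2·6 + 2 + 0 − 12 − 0) / 2 = 1.

1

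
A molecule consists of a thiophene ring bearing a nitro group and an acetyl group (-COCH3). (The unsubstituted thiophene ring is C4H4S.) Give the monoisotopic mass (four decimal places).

170.9990

Atom tally by fragment:
  thiophene ring core → C:4 H:4 S:1
  (− 2 ring H displaced by substituents)
  + NO2 → N:1 O:2
  + COCH3 → C:2 H:3 O:1
Element totals:
  C: 6
  H: 5
  N: 1
  O: 3
  S: 1
Molecular formula: C6H5NO3S.
  M = 6(12.0) + 5(1.007825) + 14.003074 + 3(15.994915) + 31.972071
    = 72.000000 + 5.039125 + 14.003074 + 47.984745 + 31.972071 = 170.999015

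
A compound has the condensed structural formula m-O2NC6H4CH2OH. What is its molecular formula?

C7H7NO3

Atom tally by fragment:
  benzene ring core → C:6 H:6
  (− 2 ring H displaced by substituents)
  + NO2 → N:1 O:2
  + CH2OH → C:1 H:3 O:1
Element totals:
  C: 7
  H: 7
  N: 1
  O: 3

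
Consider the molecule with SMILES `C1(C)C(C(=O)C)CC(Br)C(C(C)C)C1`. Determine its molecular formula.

C12H21BrO

Atom tally by fragment:
  cyclohexane ring core → C:6 H:12
  (− 4 ring H displaced by substituents)
  + CH3 → C:1 H:3
  + COCH3 → C:2 H:3 O:1
  + Br → Br:1
  + CH(CH3)2 → C:3 H:7
Element totals:
  C: 12
  H: 21
  Br: 1
  O: 1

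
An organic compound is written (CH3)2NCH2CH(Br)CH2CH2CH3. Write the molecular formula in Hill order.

C7H16BrN

Atom tally by fragment:
  (CH3)2NCH2 → C:3 H:8 N:1
  CH(Br) → C:1 H:1 Br:1
  CH2 → C:1 H:2
  CH2 → C:1 H:2
  CH3 → C:1 H:3
Element totals:
  C: 7
  H: 16
  Br: 1
  N: 1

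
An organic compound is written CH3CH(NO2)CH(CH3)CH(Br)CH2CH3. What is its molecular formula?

Atom tally by fragment:
  CH3 → C:1 H:3
  CH(NO2) → C:1 H:1 N:1 O:2
  CH(CH3) → C:2 H:4
  CH(Br) → C:1 H:1 Br:1
  CH2 → C:1 H:2
  CH3 → C:1 H:3
Element totals:
  C: 7
  H: 14
  Br: 1
  N: 1
  O: 2

C7H14BrNO2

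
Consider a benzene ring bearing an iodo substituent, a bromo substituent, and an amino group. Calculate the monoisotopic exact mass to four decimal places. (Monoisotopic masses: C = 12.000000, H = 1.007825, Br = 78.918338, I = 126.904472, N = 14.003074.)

296.8650

Atom tally by fragment:
  benzene ring core → C:6 H:6
  (− 3 ring H displaced by substituents)
  + I → I:1
  + Br → Br:1
  + NH2 → N:1 H:2
Element totals:
  C: 6
  H: 5
  Br: 1
  I: 1
  N: 1
Molecular formula: C6H5BrIN.
  M = 6(12.0) + 5(1.007825) + 78.918338 + 126.904472 + 14.003074
    = 72.000000 + 5.039125 + 78.918338 + 126.904472 + 14.003074 = 296.865009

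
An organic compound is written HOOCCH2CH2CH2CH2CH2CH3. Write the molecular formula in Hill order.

C7H14O2

Atom tally by fragment:
  HOOCCH2 → C:2 H:3 O:2
  CH2 → C:1 H:2
  CH2 → C:1 H:2
  CH2 → C:1 H:2
  CH2 → C:1 H:2
  CH3 → C:1 H:3
Element totals:
  C: 7
  H: 14
  O: 2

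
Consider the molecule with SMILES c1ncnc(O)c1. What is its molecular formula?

C4H4N2O

Atom tally by fragment:
  pyrimidine ring core → C:4 H:4 N:2
  (− 1 ring H displaced by substituents)
  + OH → O:1 H:1
Element totals:
  C: 4
  H: 4
  N: 2
  O: 1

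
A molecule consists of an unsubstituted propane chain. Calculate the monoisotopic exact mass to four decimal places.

44.0626

Atom tally by fragment:
  CH3 → C:1 H:3
  CH2 → C:1 H:2
  CH3 → C:1 H:3
Element totals:
  C: 3
  H: 8
Molecular formula: C3H8.
  M = 3(12.0) + 8(1.007825)
    = 36.000000 + 8.062600 = 44.062600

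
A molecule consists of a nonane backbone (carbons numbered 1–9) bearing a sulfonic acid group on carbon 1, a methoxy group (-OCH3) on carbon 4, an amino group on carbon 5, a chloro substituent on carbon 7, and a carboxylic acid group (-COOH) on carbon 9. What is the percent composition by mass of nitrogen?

4.22%

Atom tally by fragment:
  HO3SCH2 → C:1 H:3 S:1 O:3
  CH2 → C:1 H:2
  CH2 → C:1 H:2
  CH(OCH3) → C:2 H:4 O:1
  CH(NH2) → C:1 H:3 N:1
  CH2 → C:1 H:2
  CH(Cl) → C:1 H:1 Cl:1
  CH2 → C:1 H:2
  CH2COOH → C:2 H:3 O:2
Element totals:
  C: 11
  H: 22
  Cl: 1
  N: 1
  O: 6
  S: 1
Molecular formula: C11H22ClNO6S.
Molar mass = 331.808 g/mol.
Mass from N: 1 × 14.007 = 14.007 g/mol.
%N = 14.007 / 331.808 × 100 = 4.22%.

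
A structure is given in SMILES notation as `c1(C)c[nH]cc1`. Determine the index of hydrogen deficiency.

Atom tally by fragment:
  pyrrole ring core → C:4 H:5 N:1
  (− 1 ring H displaced by substituents)
  + CH3 → C:1 H:3
Element totals:
  C: 5
  H: 7
  N: 1
Molecular formula: C5H7N.
DoU = (2C + 2 + N − H − X) / 2 = (2·5 + 2 + 1 − 7 − 0) / 2 = 3.

3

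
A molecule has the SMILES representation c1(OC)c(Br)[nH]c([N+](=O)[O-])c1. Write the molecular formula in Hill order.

C5H5BrN2O3

Atom tally by fragment:
  pyrrole ring core → C:4 H:5 N:1
  (− 3 ring H displaced by substituents)
  + OCH3 → C:1 H:3 O:1
  + Br → Br:1
  + NO2 → N:1 O:2
Element totals:
  C: 5
  H: 5
  Br: 1
  N: 2
  O: 3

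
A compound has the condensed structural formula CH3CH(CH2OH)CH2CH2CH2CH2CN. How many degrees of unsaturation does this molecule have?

2

Element totals:
  C: 8
  H: 15
  N: 1
  O: 1
Molecular formula: C8H15NO.
DoU = (2C + 2 + N − H − X) / 2 = (2·8 + 2 + 1 − 15 − 0) / 2 = 2.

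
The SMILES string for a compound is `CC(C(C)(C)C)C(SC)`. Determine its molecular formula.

C8H18S

Atom tally by fragment:
  CH3 → C:1 H:3
  CH(C(CH3)3) → C:5 H:10
  CH2SCH3 → C:2 H:5 S:1
Element totals:
  C: 8
  H: 18
  S: 1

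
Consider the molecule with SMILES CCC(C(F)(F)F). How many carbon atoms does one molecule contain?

Atom tally by fragment:
  CH3 → C:1 H:3
  CH2 → C:1 H:2
  CH2CF3 → C:2 H:2 F:3
Element totals:
  C: 4
  H: 7
  F: 3

4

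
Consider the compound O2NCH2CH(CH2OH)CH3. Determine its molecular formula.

C4H9NO3

Element totals:
  C: 4
  H: 9
  N: 1
  O: 3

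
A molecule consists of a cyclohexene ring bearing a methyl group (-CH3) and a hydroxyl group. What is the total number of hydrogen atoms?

Atom tally by fragment:
  cyclohexene ring core → C:6 H:10
  (− 2 ring H displaced by substituents)
  + CH3 → C:1 H:3
  + OH → O:1 H:1
Element totals:
  C: 7
  H: 12
  O: 1

12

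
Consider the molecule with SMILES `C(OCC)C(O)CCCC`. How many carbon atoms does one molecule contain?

Atom tally by fragment:
  C2H5OCH2 → C:3 H:7 O:1
  CH(OH) → C:1 H:2 O:1
  CH2 → C:1 H:2
  CH2 → C:1 H:2
  CH2 → C:1 H:2
  CH3 → C:1 H:3
Element totals:
  C: 8
  H: 18
  O: 2

8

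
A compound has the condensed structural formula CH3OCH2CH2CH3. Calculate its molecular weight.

74.12 g/mol

Atom tally by fragment:
  CH3OCH2 → C:2 H:5 O:1
  CH2 → C:1 H:2
  CH3 → C:1 H:3
Element totals:
  C: 4
  H: 10
  O: 1
Molecular formula: C4H10O.
  M = 4(12.011) + 10(1.008) + 15.999
    = 48.044 + 10.080 + 15.999 = 74.123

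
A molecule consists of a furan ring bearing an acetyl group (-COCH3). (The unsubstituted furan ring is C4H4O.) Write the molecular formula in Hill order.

C6H6O2

Atom tally by fragment:
  furan ring core → C:4 H:4 O:1
  (− 1 ring H displaced by substituents)
  + COCH3 → C:2 H:3 O:1
Element totals:
  C: 6
  H: 6
  O: 2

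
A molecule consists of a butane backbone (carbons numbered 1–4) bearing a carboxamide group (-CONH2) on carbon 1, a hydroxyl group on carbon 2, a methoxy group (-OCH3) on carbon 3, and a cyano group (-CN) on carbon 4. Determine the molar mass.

Atom tally by fragment:
  H2NOCCH2 → C:2 H:4 O:1 N:1
  CH(OH) → C:1 H:2 O:1
  CH(OCH3) → C:2 H:4 O:1
  CH2CN → C:2 H:2 N:1
Element totals:
  C: 7
  H: 12
  N: 2
  O: 3
Molecular formula: C7H12N2O3.
  M = 7(12.011) + 12(1.008) + 2(14.007) + 3(15.999)
    = 84.077 + 12.096 + 28.014 + 47.997 = 172.184

172.18 g/mol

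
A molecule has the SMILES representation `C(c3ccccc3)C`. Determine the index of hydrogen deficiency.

Atom tally by fragment:
  C6H5CH2 → C:7 H:7
  CH3 → C:1 H:3
Element totals:
  C: 8
  H: 10
Molecular formula: C8H10.
DoU = (2C + 2 + N − H − X) / 2 = (2·8 + 2 + 0 − 10 − 0) / 2 = 4.

4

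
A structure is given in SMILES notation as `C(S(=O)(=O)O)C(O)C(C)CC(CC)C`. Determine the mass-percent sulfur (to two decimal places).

14.29%

Atom tally by fragment:
  HO3SCH2 → C:1 H:3 S:1 O:3
  CH(OH) → C:1 H:2 O:1
  CH(CH3) → C:2 H:4
  CH2 → C:1 H:2
  CH(C2H5) → C:3 H:6
  CH3 → C:1 H:3
Element totals:
  C: 9
  H: 20
  O: 4
  S: 1
Molecular formula: C9H20O4S.
Molar mass = 224.315 g/mol.
Mass from S: 1 × 32.06 = 32.060 g/mol.
%S = 32.060 / 224.315 × 100 = 14.29%.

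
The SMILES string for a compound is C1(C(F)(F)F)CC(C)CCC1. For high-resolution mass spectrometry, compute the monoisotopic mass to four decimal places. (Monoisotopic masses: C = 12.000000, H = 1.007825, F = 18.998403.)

166.0969

Atom tally by fragment:
  cyclohexane ring core → C:6 H:12
  (− 2 ring H displaced by substituents)
  + CF3 → C:1 F:3
  + CH3 → C:1 H:3
Element totals:
  C: 8
  H: 13
  F: 3
Molecular formula: C8H13F3.
  M = 8(12.0) + 13(1.007825) + 3(18.998403)
    = 96.000000 + 13.101725 + 56.995209 = 166.096934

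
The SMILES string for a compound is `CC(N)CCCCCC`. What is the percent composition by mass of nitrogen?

10.84%

Atom tally by fragment:
  CH3 → C:1 H:3
  CH(NH2) → C:1 H:3 N:1
  CH2 → C:1 H:2
  CH2 → C:1 H:2
  CH2 → C:1 H:2
  CH2 → C:1 H:2
  CH2 → C:1 H:2
  CH3 → C:1 H:3
Element totals:
  C: 8
  H: 19
  N: 1
Molecular formula: C8H19N.
Molar mass = 129.247 g/mol.
Mass from N: 1 × 14.007 = 14.007 g/mol.
%N = 14.007 / 129.247 × 100 = 10.84%.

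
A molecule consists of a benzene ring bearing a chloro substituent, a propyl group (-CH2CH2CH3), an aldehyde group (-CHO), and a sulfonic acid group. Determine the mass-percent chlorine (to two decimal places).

13.49%

Atom tally by fragment:
  benzene ring core → C:6 H:6
  (− 4 ring H displaced by substituents)
  + Cl → Cl:1
  + CH2CH2CH3 → C:3 H:7
  + CHO → C:1 H:1 O:1
  + SO3H → S:1 O:3 H:1
Element totals:
  C: 10
  H: 11
  Cl: 1
  O: 4
  S: 1
Molecular formula: C10H11ClO4S.
Molar mass = 262.704 g/mol.
Mass from Cl: 1 × 35.45 = 35.450 g/mol.
%Cl = 35.450 / 262.704 × 100 = 13.49%.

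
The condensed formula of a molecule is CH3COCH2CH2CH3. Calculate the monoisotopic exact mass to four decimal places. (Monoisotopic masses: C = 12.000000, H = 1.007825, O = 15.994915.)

86.0732

Atom tally by fragment:
  CH3COCH2 → C:3 H:5 O:1
  CH2 → C:1 H:2
  CH3 → C:1 H:3
Element totals:
  C: 5
  H: 10
  O: 1
Molecular formula: C5H10O.
  M = 5(12.0) + 10(1.007825) + 15.994915
    = 60.000000 + 10.078250 + 15.994915 = 86.073165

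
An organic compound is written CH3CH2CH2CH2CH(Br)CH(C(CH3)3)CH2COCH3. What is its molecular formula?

C13H25BrO

Element totals:
  C: 13
  H: 25
  Br: 1
  O: 1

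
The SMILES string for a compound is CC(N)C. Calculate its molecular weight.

59.11 g/mol

Atom tally by fragment:
  CH3 → C:1 H:3
  CH(NH2) → C:1 H:3 N:1
  CH3 → C:1 H:3
Element totals:
  C: 3
  H: 9
  N: 1
Molecular formula: C3H9N.
  M = 3(12.011) + 9(1.008) + 14.007
    = 36.033 + 9.072 + 14.007 = 59.112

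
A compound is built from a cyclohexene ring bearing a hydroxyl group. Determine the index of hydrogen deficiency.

2

Atom tally by fragment:
  cyclohexene ring core → C:6 H:10
  (− 1 ring H displaced by substituents)
  + OH → O:1 H:1
Element totals:
  C: 6
  H: 10
  O: 1
Molecular formula: C6H10O.
DoU = (2C + 2 + N − H − X) / 2 = (2·6 + 2 + 0 − 10 − 0) / 2 = 2.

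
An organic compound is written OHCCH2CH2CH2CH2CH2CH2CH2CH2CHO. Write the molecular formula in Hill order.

Element totals:
  C: 10
  H: 18
  O: 2

C10H18O2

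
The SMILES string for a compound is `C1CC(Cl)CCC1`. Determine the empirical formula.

C6H11Cl

Atom tally by fragment:
  cyclohexane ring core → C:6 H:12
  (− 1 ring H displaced by substituents)
  + Cl → Cl:1
Element totals:
  C: 6
  H: 11
  Cl: 1
Molecular formula: C6H11Cl.
gcd of subscripts (6, 1, 11) = 1, so the empirical formula equals the molecular formula.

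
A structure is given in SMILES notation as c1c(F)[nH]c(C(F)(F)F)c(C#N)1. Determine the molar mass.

Atom tally by fragment:
  pyrrole ring core → C:4 H:5 N:1
  (− 3 ring H displaced by substituents)
  + F → F:1
  + CF3 → C:1 F:3
  + CN → C:1 N:1
Element totals:
  C: 6
  H: 2
  F: 4
  N: 2
Molecular formula: C6H2F4N2.
  M = 6(12.011) + 2(1.008) + 4(18.998) + 2(14.007)
    = 72.066 + 2.016 + 75.992 + 28.014 = 178.088

178.09 g/mol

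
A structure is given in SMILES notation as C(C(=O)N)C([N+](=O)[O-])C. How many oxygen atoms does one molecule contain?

3

Atom tally by fragment:
  H2NOCCH2 → C:2 H:4 O:1 N:1
  CH(NO2) → C:1 H:1 N:1 O:2
  CH3 → C:1 H:3
Element totals:
  C: 4
  H: 8
  N: 2
  O: 3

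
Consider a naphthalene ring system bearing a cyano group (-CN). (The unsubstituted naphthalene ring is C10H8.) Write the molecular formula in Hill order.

Atom tally by fragment:
  naphthalene ring system core → C:10 H:8
  (− 1 ring H displaced by substituents)
  + CN → C:1 N:1
Element totals:
  C: 11
  H: 7
  N: 1

C11H7N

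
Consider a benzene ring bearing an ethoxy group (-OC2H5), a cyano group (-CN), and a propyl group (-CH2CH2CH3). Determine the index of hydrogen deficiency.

Atom tally by fragment:
  benzene ring core → C:6 H:6
  (− 3 ring H displaced by substituents)
  + OC2H5 → C:2 H:5 O:1
  + CN → C:1 N:1
  + CH2CH2CH3 → C:3 H:7
Element totals:
  C: 12
  H: 15
  N: 1
  O: 1
Molecular formula: C12H15NO.
DoU = (2C + 2 + N − H − X) / 2 = (2·12 + 2 + 1 − 15 − 0) / 2 = 6.

6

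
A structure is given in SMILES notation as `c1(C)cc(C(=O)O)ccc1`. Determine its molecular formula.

C8H8O2

Atom tally by fragment:
  benzene ring core → C:6 H:6
  (− 2 ring H displaced by substituents)
  + CH3 → C:1 H:3
  + COOH → C:1 H:1 O:2
Element totals:
  C: 8
  H: 8
  O: 2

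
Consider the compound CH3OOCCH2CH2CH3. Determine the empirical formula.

C5H10O2

Element totals:
  C: 5
  H: 10
  O: 2
Molecular formula: C5H10O2.
gcd of subscripts (5, 10, 2) = 1, so the empirical formula equals the molecular formula.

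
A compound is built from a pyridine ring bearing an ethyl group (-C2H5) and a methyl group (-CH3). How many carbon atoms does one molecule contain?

Atom tally by fragment:
  pyridine ring core → C:5 H:5 N:1
  (− 2 ring H displaced by substituents)
  + C2H5 → C:2 H:5
  + CH3 → C:1 H:3
Element totals:
  C: 8
  H: 11
  N: 1

8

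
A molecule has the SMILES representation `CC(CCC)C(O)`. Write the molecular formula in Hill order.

Atom tally by fragment:
  CH3 → C:1 H:3
  CH(CH2CH2CH3) → C:4 H:8
  CH2OH → C:1 H:3 O:1
Element totals:
  C: 6
  H: 14
  O: 1

C6H14O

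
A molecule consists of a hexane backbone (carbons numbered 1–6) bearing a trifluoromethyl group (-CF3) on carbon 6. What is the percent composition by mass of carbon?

Atom tally by fragment:
  CH3 → C:1 H:3
  CH2 → C:1 H:2
  CH2 → C:1 H:2
  CH2 → C:1 H:2
  CH2 → C:1 H:2
  CH2CF3 → C:2 H:2 F:3
Element totals:
  C: 7
  H: 13
  F: 3
Molecular formula: C7H13F3.
Molar mass = 154.175 g/mol.
Mass from C: 7 × 12.011 = 84.077 g/mol.
%C = 84.077 / 154.175 × 100 = 54.53%.

54.53%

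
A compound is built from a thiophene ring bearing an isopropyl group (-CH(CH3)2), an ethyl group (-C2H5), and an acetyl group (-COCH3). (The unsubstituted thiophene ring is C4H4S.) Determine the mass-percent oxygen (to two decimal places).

Atom tally by fragment:
  thiophene ring core → C:4 H:4 S:1
  (− 3 ring H displaced by substituents)
  + CH(CH3)2 → C:3 H:7
  + C2H5 → C:2 H:5
  + COCH3 → C:2 H:3 O:1
Element totals:
  C: 11
  H: 16
  O: 1
  S: 1
Molecular formula: C11H16OS.
Molar mass = 196.308 g/mol.
Mass from O: 1 × 15.999 = 15.999 g/mol.
%O = 15.999 / 196.308 × 100 = 8.15%.

8.15%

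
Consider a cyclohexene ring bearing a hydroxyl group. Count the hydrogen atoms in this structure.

Atom tally by fragment:
  cyclohexene ring core → C:6 H:10
  (− 1 ring H displaced by substituents)
  + OH → O:1 H:1
Element totals:
  C: 6
  H: 10
  O: 1

10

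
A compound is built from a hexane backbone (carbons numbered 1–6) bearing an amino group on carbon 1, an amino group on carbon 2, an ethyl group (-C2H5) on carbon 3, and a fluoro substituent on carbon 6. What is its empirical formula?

Atom tally by fragment:
  H2NCH2 → C:1 H:4 N:1
  CH(NH2) → C:1 H:3 N:1
  CH(C2H5) → C:3 H:6
  CH2 → C:1 H:2
  CH2 → C:1 H:2
  CH2F → C:1 H:2 F:1
Element totals:
  C: 8
  H: 19
  F: 1
  N: 2
Molecular formula: C8H19FN2.
gcd of subscripts (8, 1, 19, 2) = 1, so the empirical formula equals the molecular formula.

C8H19FN2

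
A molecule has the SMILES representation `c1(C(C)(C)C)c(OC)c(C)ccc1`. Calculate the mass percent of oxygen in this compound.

Atom tally by fragment:
  benzene ring core → C:6 H:6
  (− 3 ring H displaced by substituents)
  + C(CH3)3 → C:4 H:9
  + OCH3 → C:1 H:3 O:1
  + CH3 → C:1 H:3
Element totals:
  C: 12
  H: 18
  O: 1
Molecular formula: C12H18O.
Molar mass = 178.275 g/mol.
Mass from O: 1 × 15.999 = 15.999 g/mol.
%O = 15.999 / 178.275 × 100 = 8.97%.

8.97%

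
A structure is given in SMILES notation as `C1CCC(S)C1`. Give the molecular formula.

Atom tally by fragment:
  cyclopentane ring core → C:5 H:10
  (− 1 ring H displaced by substituents)
  + SH → S:1 H:1
Element totals:
  C: 5
  H: 10
  S: 1

C5H10S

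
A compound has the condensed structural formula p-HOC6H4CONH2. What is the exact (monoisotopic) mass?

Atom tally by fragment:
  benzene ring core → C:6 H:6
  (− 2 ring H displaced by substituents)
  + OH → O:1 H:1
  + CONH2 → C:1 H:2 O:1 N:1
Element totals:
  C: 7
  H: 7
  N: 1
  O: 2
Molecular formula: C7H7NO2.
  M = 7(12.0) + 7(1.007825) + 14.003074 + 2(15.994915)
    = 84.000000 + 7.054775 + 14.003074 + 31.989830 = 137.047679

137.0477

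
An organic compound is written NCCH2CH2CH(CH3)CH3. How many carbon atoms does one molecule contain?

6

Atom tally by fragment:
  NCCH2 → C:2 H:2 N:1
  CH2 → C:1 H:2
  CH(CH3) → C:2 H:4
  CH3 → C:1 H:3
Element totals:
  C: 6
  H: 11
  N: 1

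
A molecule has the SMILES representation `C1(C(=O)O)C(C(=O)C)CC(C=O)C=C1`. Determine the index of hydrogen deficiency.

5

Atom tally by fragment:
  cyclohexene ring core → C:6 H:10
  (− 3 ring H displaced by substituents)
  + COOH → C:1 H:1 O:2
  + COCH3 → C:2 H:3 O:1
  + CHO → C:1 H:1 O:1
Element totals:
  C: 10
  H: 12
  O: 4
Molecular formula: C10H12O4.
DoU = (2C + 2 + N − H − X) / 2 = (2·10 + 2 + 0 − 12 − 0) / 2 = 5.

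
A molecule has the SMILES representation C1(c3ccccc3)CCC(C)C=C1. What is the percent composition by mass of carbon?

90.64%

Atom tally by fragment:
  cyclohexene ring core → C:6 H:10
  (− 2 ring H displaced by substituents)
  + C6H5 → C:6 H:5
  + CH3 → C:1 H:3
Element totals:
  C: 13
  H: 16
Molecular formula: C13H16.
Molar mass = 172.271 g/mol.
Mass from C: 13 × 12.011 = 156.143 g/mol.
%C = 156.143 / 172.271 × 100 = 90.64%.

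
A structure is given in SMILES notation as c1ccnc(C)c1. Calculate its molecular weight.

Atom tally by fragment:
  pyridine ring core → C:5 H:5 N:1
  (− 1 ring H displaced by substituents)
  + CH3 → C:1 H:3
Element totals:
  C: 6
  H: 7
  N: 1
Molecular formula: C6H7N.
  M = 6(12.011) + 7(1.008) + 14.007
    = 72.066 + 7.056 + 14.007 = 93.129

93.13 g/mol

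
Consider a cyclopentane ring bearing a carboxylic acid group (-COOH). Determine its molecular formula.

Atom tally by fragment:
  cyclopentane ring core → C:5 H:10
  (− 1 ring H displaced by substituents)
  + COOH → C:1 H:1 O:2
Element totals:
  C: 6
  H: 10
  O: 2

C6H10O2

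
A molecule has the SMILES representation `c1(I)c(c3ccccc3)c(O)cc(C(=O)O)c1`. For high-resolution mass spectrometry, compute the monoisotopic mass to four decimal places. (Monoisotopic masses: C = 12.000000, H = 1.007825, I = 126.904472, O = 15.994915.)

339.9596

Atom tally by fragment:
  benzene ring core → C:6 H:6
  (− 4 ring H displaced by substituents)
  + I → I:1
  + C6H5 → C:6 H:5
  + OH → O:1 H:1
  + COOH → C:1 H:1 O:2
Element totals:
  C: 13
  H: 9
  I: 1
  O: 3
Molecular formula: C13H9IO3.
  M = 13(12.0) + 9(1.007825) + 126.904472 + 3(15.994915)
    = 156.000000 + 9.070425 + 126.904472 + 47.984745 = 339.959642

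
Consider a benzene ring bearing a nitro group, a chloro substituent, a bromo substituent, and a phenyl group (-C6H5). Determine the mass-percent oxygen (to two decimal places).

10.24%

Atom tally by fragment:
  benzene ring core → C:6 H:6
  (− 4 ring H displaced by substituents)
  + NO2 → N:1 O:2
  + Cl → Cl:1
  + Br → Br:1
  + C6H5 → C:6 H:5
Element totals:
  C: 12
  H: 7
  Br: 1
  Cl: 1
  N: 1
  O: 2
Molecular formula: C12H7BrClNO2.
Molar mass = 312.547 g/mol.
Mass from O: 2 × 15.999 = 31.998 g/mol.
%O = 31.998 / 312.547 × 100 = 10.24%.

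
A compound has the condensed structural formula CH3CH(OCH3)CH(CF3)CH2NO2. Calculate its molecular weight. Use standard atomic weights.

201.14 g/mol

Element totals:
  C: 6
  H: 10
  F: 3
  N: 1
  O: 3
Molecular formula: C6H10F3NO3.
  M = 6(12.011) + 10(1.008) + 3(18.998) + 14.007 + 3(15.999)
    = 72.066 + 10.080 + 56.994 + 14.007 + 47.997 = 201.144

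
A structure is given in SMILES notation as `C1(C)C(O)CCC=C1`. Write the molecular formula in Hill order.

Atom tally by fragment:
  cyclohexene ring core → C:6 H:10
  (− 2 ring H displaced by substituents)
  + CH3 → C:1 H:3
  + OH → O:1 H:1
Element totals:
  C: 7
  H: 12
  O: 1

C7H12O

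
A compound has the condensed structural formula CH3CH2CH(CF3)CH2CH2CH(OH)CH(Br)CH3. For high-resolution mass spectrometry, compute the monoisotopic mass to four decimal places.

276.0337

Atom tally by fragment:
  CH3 → C:1 H:3
  CH2 → C:1 H:2
  CH(CF3) → C:2 H:1 F:3
  CH2 → C:1 H:2
  CH2 → C:1 H:2
  CH(OH) → C:1 H:2 O:1
  CH(Br) → C:1 H:1 Br:1
  CH3 → C:1 H:3
Element totals:
  C: 9
  H: 16
  Br: 1
  F: 3
  O: 1
Molecular formula: C9H16BrF3O.
  M = 9(12.0) + 16(1.007825) + 78.918338 + 3(18.998403) + 15.994915
    = 108.000000 + 16.125200 + 78.918338 + 56.995209 + 15.994915 = 276.033662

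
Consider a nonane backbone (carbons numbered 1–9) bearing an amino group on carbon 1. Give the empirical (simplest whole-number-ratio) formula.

C9H21N

Atom tally by fragment:
  H2NCH2 → C:1 H:4 N:1
  CH2 → C:1 H:2
  CH2 → C:1 H:2
  CH2 → C:1 H:2
  CH2 → C:1 H:2
  CH2 → C:1 H:2
  CH2 → C:1 H:2
  CH2 → C:1 H:2
  CH3 → C:1 H:3
Element totals:
  C: 9
  H: 21
  N: 1
Molecular formula: C9H21N.
gcd of subscripts (9, 21, 1) = 1, so the empirical formula equals the molecular formula.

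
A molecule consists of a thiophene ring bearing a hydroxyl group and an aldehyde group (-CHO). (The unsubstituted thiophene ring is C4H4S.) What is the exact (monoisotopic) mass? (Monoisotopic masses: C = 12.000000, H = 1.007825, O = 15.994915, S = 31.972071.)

Atom tally by fragment:
  thiophene ring core → C:4 H:4 S:1
  (− 2 ring H displaced by substituents)
  + OH → O:1 H:1
  + CHO → C:1 H:1 O:1
Element totals:
  C: 5
  H: 4
  O: 2
  S: 1
Molecular formula: C5H4O2S.
  M = 5(12.0) + 4(1.007825) + 2(15.994915) + 31.972071
    = 60.000000 + 4.031300 + 31.989830 + 31.972071 = 127.993201

127.9932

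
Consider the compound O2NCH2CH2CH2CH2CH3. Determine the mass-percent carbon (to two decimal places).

51.26%

Atom tally by fragment:
  O2NCH2 → C:1 H:2 N:1 O:2
  CH2 → C:1 H:2
  CH2 → C:1 H:2
  CH2 → C:1 H:2
  CH3 → C:1 H:3
Element totals:
  C: 5
  H: 11
  N: 1
  O: 2
Molecular formula: C5H11NO2.
Molar mass = 117.148 g/mol.
Mass from C: 5 × 12.011 = 60.055 g/mol.
%C = 60.055 / 117.148 × 100 = 51.26%.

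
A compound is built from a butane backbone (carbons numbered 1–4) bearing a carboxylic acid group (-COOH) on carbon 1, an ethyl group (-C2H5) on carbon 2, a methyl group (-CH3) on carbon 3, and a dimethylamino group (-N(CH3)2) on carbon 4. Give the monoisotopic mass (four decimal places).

187.1572

Atom tally by fragment:
  HOOCCH2 → C:2 H:3 O:2
  CH(C2H5) → C:3 H:6
  CH(CH3) → C:2 H:4
  CH2N(CH3)2 → C:3 H:8 N:1
Element totals:
  C: 10
  H: 21
  N: 1
  O: 2
Molecular formula: C10H21NO2.
  M = 10(12.0) + 21(1.007825) + 14.003074 + 2(15.994915)
    = 120.000000 + 21.164325 + 14.003074 + 31.989830 = 187.157229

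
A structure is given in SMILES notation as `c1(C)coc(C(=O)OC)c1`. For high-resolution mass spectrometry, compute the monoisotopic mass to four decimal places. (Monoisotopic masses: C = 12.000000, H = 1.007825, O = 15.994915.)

140.0473

Atom tally by fragment:
  furan ring core → C:4 H:4 O:1
  (− 2 ring H displaced by substituents)
  + CH3 → C:1 H:3
  + COOCH3 → C:2 H:3 O:2
Element totals:
  C: 7
  H: 8
  O: 3
Molecular formula: C7H8O3.
  M = 7(12.0) + 8(1.007825) + 3(15.994915)
    = 84.000000 + 8.062600 + 47.984745 = 140.047345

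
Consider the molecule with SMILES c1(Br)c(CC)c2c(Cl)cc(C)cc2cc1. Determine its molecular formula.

C13H12BrCl

Atom tally by fragment:
  naphthalene ring system core → C:10 H:8
  (− 4 ring H displaced by substituents)
  + Br → Br:1
  + C2H5 → C:2 H:5
  + Cl → Cl:1
  + CH3 → C:1 H:3
Element totals:
  C: 13
  H: 12
  Br: 1
  Cl: 1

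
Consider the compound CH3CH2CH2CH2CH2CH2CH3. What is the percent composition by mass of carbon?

83.90%

Atom tally by fragment:
  CH3 → C:1 H:3
  CH2 → C:1 H:2
  CH2 → C:1 H:2
  CH2 → C:1 H:2
  CH2 → C:1 H:2
  CH2 → C:1 H:2
  CH3 → C:1 H:3
Element totals:
  C: 7
  H: 16
Molecular formula: C7H16.
Molar mass = 100.205 g/mol.
Mass from C: 7 × 12.011 = 84.077 g/mol.
%C = 84.077 / 100.205 × 100 = 83.90%.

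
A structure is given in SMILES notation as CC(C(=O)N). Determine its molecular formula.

C3H7NO

Atom tally by fragment:
  CH3 → C:1 H:3
  CH2CONH2 → C:2 H:4 O:1 N:1
Element totals:
  C: 3
  H: 7
  N: 1
  O: 1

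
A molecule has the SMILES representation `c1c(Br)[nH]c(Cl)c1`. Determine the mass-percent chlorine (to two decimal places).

19.65%

Atom tally by fragment:
  pyrrole ring core → C:4 H:5 N:1
  (− 2 ring H displaced by substituents)
  + Br → Br:1
  + Cl → Cl:1
Element totals:
  C: 4
  H: 3
  Br: 1
  Cl: 1
  N: 1
Molecular formula: C4H3BrClN.
Molar mass = 180.429 g/mol.
Mass from Cl: 1 × 35.45 = 35.450 g/mol.
%Cl = 35.450 / 180.429 × 100 = 19.65%.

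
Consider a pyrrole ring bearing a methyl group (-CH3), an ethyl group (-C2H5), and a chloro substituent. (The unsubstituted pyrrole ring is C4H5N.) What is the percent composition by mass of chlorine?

24.68%

Atom tally by fragment:
  pyrrole ring core → C:4 H:5 N:1
  (− 3 ring H displaced by substituents)
  + CH3 → C:1 H:3
  + C2H5 → C:2 H:5
  + Cl → Cl:1
Element totals:
  C: 7
  H: 10
  Cl: 1
  N: 1
Molecular formula: C7H10ClN.
Molar mass = 143.614 g/mol.
Mass from Cl: 1 × 35.45 = 35.450 g/mol.
%Cl = 35.450 / 143.614 × 100 = 24.68%.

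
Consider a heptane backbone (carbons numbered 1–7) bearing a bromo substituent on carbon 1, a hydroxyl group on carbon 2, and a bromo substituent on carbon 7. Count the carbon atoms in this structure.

Atom tally by fragment:
  BrCH2 → C:1 H:2 Br:1
  CH(OH) → C:1 H:2 O:1
  CH2 → C:1 H:2
  CH2 → C:1 H:2
  CH2 → C:1 H:2
  CH2 → C:1 H:2
  CH2Br → C:1 H:2 Br:1
Element totals:
  C: 7
  H: 14
  Br: 2
  O: 1

7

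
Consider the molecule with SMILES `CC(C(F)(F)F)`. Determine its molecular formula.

Atom tally by fragment:
  CH3 → C:1 H:3
  CH2CF3 → C:2 H:2 F:3
Element totals:
  C: 3
  H: 5
  F: 3

C3H5F3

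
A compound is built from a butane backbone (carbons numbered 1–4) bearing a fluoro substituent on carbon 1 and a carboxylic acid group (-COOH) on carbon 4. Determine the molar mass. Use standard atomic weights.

120.12 g/mol

Atom tally by fragment:
  FCH2 → C:1 H:2 F:1
  CH2 → C:1 H:2
  CH2 → C:1 H:2
  CH2COOH → C:2 H:3 O:2
Element totals:
  C: 5
  H: 9
  F: 1
  O: 2
Molecular formula: C5H9FO2.
  M = 5(12.011) + 9(1.008) + 18.998 + 2(15.999)
    = 60.055 + 9.072 + 18.998 + 31.998 = 120.123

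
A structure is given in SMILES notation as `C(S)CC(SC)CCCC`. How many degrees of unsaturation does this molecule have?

Atom tally by fragment:
  HSCH2 → C:1 H:3 S:1
  CH2 → C:1 H:2
  CH(SCH3) → C:2 H:4 S:1
  CH2 → C:1 H:2
  CH2 → C:1 H:2
  CH2 → C:1 H:2
  CH3 → C:1 H:3
Element totals:
  C: 8
  H: 18
  S: 2
Molecular formula: C8H18S2.
DoU = (2C + 2 + N − H − X) / 2 = (2·8 + 2 + 0 − 18 − 0) / 2 = 0.

0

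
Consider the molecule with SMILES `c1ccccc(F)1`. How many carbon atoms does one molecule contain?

6

Atom tally by fragment:
  benzene ring core → C:6 H:6
  (− 1 ring H displaced by substituents)
  + F → F:1
Element totals:
  C: 6
  H: 5
  F: 1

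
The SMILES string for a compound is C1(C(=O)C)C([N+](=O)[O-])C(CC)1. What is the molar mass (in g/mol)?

Atom tally by fragment:
  cyclopropane ring core → C:3 H:6
  (− 3 ring H displaced by substituents)
  + COCH3 → C:2 H:3 O:1
  + NO2 → N:1 O:2
  + C2H5 → C:2 H:5
Element totals:
  C: 7
  H: 11
  N: 1
  O: 3
Molecular formula: C7H11NO3.
  M = 7(12.011) + 11(1.008) + 14.007 + 3(15.999)
    = 84.077 + 11.088 + 14.007 + 47.997 = 157.169

157.17 g/mol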